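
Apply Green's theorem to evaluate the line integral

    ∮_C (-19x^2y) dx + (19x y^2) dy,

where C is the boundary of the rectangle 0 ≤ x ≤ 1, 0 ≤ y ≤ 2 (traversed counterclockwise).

Green's theorem converts the closed line integral into a double integral over the enclosed region D:

    ∮_C P dx + Q dy = ∬_D (∂Q/∂x - ∂P/∂y) dA.

Here P = -19x^2y, Q = 19x y^2, so

    ∂Q/∂x = 19y^2,    ∂P/∂y = -19x^2,
    ∂Q/∂x - ∂P/∂y = 19x^2 + 19y^2.

D is the region 0 ≤ x ≤ 1, 0 ≤ y ≤ 2. Evaluating the double integral:

    ∬_D (19x^2 + 19y^2) dA = ∫_0^{1} ∫_0^{2} (19x^2 + 19y^2) dy dx.

Inner (y from 0 to 2): 38x^2 + 152/3.
Outer (x from 0 to 1): 190/3.

Therefore ∮_C P dx + Q dy = 190/3.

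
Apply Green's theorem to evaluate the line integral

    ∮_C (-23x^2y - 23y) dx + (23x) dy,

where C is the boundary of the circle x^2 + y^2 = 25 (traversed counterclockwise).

Green's theorem converts the closed line integral into a double integral over the enclosed region D:

    ∮_C P dx + Q dy = ∬_D (∂Q/∂x - ∂P/∂y) dA.

Here P = -23x^2y - 23y, Q = 23x, so

    ∂Q/∂x = 23,    ∂P/∂y = -23x^2 - 23,
    ∂Q/∂x - ∂P/∂y = 23x^2 + 46.

D is the region x^2 + y^2 ≤ 25. Evaluating the double integral:

In polar coordinates (x = r cos θ, y = r sin θ, dA = r dr dθ) the integrand becomes 23r^2cos(θ)^2 + 46, so

    ∬_D (23x^2 + 46) dA = ∫_0^{2π} ∫_0^{5} (23r^2cos(θ)^2 + 46) · r dr dθ.

Inner (r from 0 to 5): 14375cos(θ)^2/4 + 575.
Outer (θ from 0 to 2π): 18975π/4.

Therefore ∮_C P dx + Q dy = 18975π/4.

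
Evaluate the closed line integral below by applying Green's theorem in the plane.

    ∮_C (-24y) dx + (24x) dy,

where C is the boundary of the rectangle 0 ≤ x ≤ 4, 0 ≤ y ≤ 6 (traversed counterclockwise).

Green's theorem converts the closed line integral into a double integral over the enclosed region D:

    ∮_C P dx + Q dy = ∬_D (∂Q/∂x - ∂P/∂y) dA.

Here P = -24y, Q = 24x, so

    ∂Q/∂x = 24,    ∂P/∂y = -24,
    ∂Q/∂x - ∂P/∂y = 48.

D is the region 0 ≤ x ≤ 4, 0 ≤ y ≤ 6. Evaluating the double integral:

    ∬_D (48) dA = ∫_0^{4} ∫_0^{6} (48) dy dx.

Inner (y from 0 to 6): 288.
Outer (x from 0 to 4): 1152.

Therefore ∮_C P dx + Q dy = 1152.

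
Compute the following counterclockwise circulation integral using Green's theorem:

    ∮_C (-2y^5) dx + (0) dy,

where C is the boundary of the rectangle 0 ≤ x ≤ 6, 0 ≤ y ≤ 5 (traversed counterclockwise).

Green's theorem converts the closed line integral into a double integral over the enclosed region D:

    ∮_C P dx + Q dy = ∬_D (∂Q/∂x - ∂P/∂y) dA.

Here P = -2y^5, Q = 0, so

    ∂Q/∂x = 0,    ∂P/∂y = -10y^4,
    ∂Q/∂x - ∂P/∂y = 10y^4.

D is the region 0 ≤ x ≤ 6, 0 ≤ y ≤ 5. Evaluating the double integral:

    ∬_D (10y^4) dA = ∫_0^{6} ∫_0^{5} (10y^4) dy dx.

Inner (y from 0 to 5): 6250.
Outer (x from 0 to 6): 37500.

Therefore ∮_C P dx + Q dy = 37500.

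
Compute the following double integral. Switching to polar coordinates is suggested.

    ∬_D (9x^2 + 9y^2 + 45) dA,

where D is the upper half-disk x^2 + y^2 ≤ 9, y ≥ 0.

The region D is 0 ≤ r ≤ 3, 0 ≤ θ ≤ π in polar coordinates, where x = r cos(θ), y = r sin(θ), and dA = r dr dθ.

Under the substitution, the integrand becomes 9r^2 + 45, so

    ∬_D (9x^2 + 9y^2 + 45) dA = ∫_{0}^{π} ∫_{0}^{3} (9r^2 + 45) · r dr dθ.

Inner integral (in r): ∫_{0}^{3} (9r^2 + 45) · r dr = 1539/4.

Outer integral (in θ): ∫_{0}^{π} (1539/4) dθ = 1539π/4.

Therefore ∬_D (9x^2 + 9y^2 + 45) dA = 1539π/4.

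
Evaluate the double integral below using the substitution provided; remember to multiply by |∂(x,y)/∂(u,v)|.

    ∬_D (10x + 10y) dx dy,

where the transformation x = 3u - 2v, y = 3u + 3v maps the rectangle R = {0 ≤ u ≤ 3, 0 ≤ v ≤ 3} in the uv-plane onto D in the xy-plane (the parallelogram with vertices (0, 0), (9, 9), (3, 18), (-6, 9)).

Compute the Jacobian determinant of (x, y) with respect to (u, v):

    ∂(x,y)/∂(u,v) = | 3  -2 | = (3)(3) - (-2)(3) = 15.
                   | 3  3 |

Its absolute value is |J| = 15 (the area scaling factor).

Substituting x = 3u - 2v, y = 3u + 3v into the integrand,

    10x + 10y → 60u + 10v,

so the integral becomes

    ∬_R (60u + 10v) · |J| du dv = ∫_0^3 ∫_0^3 (900u + 150v) dv du.

Inner (v): 2700u + 675.
Outer (u): 14175.

Therefore ∬_D (10x + 10y) dx dy = 14175.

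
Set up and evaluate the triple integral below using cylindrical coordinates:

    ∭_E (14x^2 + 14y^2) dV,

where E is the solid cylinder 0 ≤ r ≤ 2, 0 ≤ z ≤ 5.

In cylindrical coordinates, x = r cos(θ), y = r sin(θ), z = z, and dV = r dr dθ dz.

The integrand becomes 14r^2, so

    ∭_E (14x^2 + 14y^2) dV = ∫_{0}^{2π} ∫_{0}^{2} ∫_{0}^{5} (14r^2) · r dz dr dθ.

Inner (z): 70r^3.
Middle (r from 0 to 2): 280.
Outer (θ): 560π.

Therefore the triple integral equals 560π.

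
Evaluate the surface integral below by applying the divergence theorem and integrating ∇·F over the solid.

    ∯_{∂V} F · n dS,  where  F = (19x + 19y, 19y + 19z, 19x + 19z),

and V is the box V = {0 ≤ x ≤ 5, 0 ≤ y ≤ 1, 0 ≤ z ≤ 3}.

By the divergence theorem,

    ∯_{∂V} F · n dS = ∭_V (∇ · F) dV.

Compute the divergence:
    ∇ · F = ∂F_x/∂x + ∂F_y/∂y + ∂F_z/∂z = 19 + 19 + 19 = 57.

V is a rectangular box, so dV = dx dy dz with 0 ≤ x ≤ 5, 0 ≤ y ≤ 1, 0 ≤ z ≤ 3.

Integrate (57) over V as an iterated integral:

    ∭_V (∇·F) dV = ∫_0^{5} ∫_0^{1} ∫_0^{3} (57) dz dy dx.

Inner (z from 0 to 3): 171.
Middle (y from 0 to 1): 171.
Outer (x from 0 to 5): 855.

Therefore ∯_{∂V} F · n dS = 855.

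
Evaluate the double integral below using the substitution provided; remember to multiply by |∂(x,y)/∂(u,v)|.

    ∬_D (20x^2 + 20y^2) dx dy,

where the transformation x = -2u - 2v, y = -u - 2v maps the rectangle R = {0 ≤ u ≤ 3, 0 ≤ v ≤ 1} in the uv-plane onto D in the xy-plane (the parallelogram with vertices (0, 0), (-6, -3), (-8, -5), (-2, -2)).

Compute the Jacobian determinant of (x, y) with respect to (u, v):

    ∂(x,y)/∂(u,v) = | -2  -2 | = (-2)(-2) - (-2)(-1) = 2.
                   | -1  -2 |

Its absolute value is |J| = 2 (the area scaling factor).

Substituting x = -2u - 2v, y = -u - 2v into the integrand,

    20x^2 + 20y^2 → 100u^2 + 240u v + 160v^2,

so the integral becomes

    ∬_R (100u^2 + 240u v + 160v^2) · |J| du dv = ∫_0^3 ∫_0^1 (200u^2 + 480u v + 320v^2) dv du.

Inner (v): 200u^2 + 240u + 320/3.
Outer (u): 3200.

Therefore ∬_D (20x^2 + 20y^2) dx dy = 3200.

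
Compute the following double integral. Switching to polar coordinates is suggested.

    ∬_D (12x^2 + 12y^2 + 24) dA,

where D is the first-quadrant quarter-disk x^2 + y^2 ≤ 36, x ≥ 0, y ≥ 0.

The region D is 0 ≤ r ≤ 6, 0 ≤ θ ≤ π/2 in polar coordinates, where x = r cos(θ), y = r sin(θ), and dA = r dr dθ.

Under the substitution, the integrand becomes 12r^2 + 24, so

    ∬_D (12x^2 + 12y^2 + 24) dA = ∫_{0}^{π/2} ∫_{0}^{6} (12r^2 + 24) · r dr dθ.

Inner integral (in r): ∫_{0}^{6} (12r^2 + 24) · r dr = 4320.

Outer integral (in θ): ∫_{0}^{π/2} (4320) dθ = 2160π.

Therefore ∬_D (12x^2 + 12y^2 + 24) dA = 2160π.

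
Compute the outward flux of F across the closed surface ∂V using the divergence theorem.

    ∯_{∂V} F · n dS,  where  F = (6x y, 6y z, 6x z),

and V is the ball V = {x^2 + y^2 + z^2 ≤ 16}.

By the divergence theorem,

    ∯_{∂V} F · n dS = ∭_V (∇ · F) dV.

Compute the divergence:
    ∇ · F = ∂F_x/∂x + ∂F_y/∂y + ∂F_z/∂z = 6y + 6z + 6x = 6x + 6y + 6z.

In spherical coordinates, x = ρ sin(φ) cos(θ), y = ρ sin(φ) sin(θ), z = ρ cos(φ), dV = ρ^2 sin(φ) dρ dφ dθ, with 0 ≤ ρ ≤ 4, 0 ≤ φ ≤ π, 0 ≤ θ ≤ 2π.

The integrand, after substitution and multiplying by the volume element, becomes (6ρ (sqrt(2)sin(φ)sin(θ + π/4) + cos(φ))) · ρ^2 sin(φ), so

    ∭_V (∇·F) dV = ∫_0^{2π} ∫_0^{π} ∫_0^{4} (6ρ (sqrt(2)sin(φ)sin(θ + π/4) + cos(φ))) · ρ^2 sin(φ) dρ dφ dθ.

Inner (ρ from 0 to 4): 384(sqrt(2)sin(φ)sin(θ + π/4) + cos(φ))sin(φ).
Middle (φ from 0 to π): 192sqrt(2)π sin(θ + π/4).
Outer (θ from 0 to 2π): 0.

Therefore ∯_{∂V} F · n dS = 0.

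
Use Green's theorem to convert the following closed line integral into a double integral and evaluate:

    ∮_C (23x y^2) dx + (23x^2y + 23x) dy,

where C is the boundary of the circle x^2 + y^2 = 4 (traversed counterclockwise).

Green's theorem converts the closed line integral into a double integral over the enclosed region D:

    ∮_C P dx + Q dy = ∬_D (∂Q/∂x - ∂P/∂y) dA.

Here P = 23x y^2, Q = 23x^2y + 23x, so

    ∂Q/∂x = 46x y + 23,    ∂P/∂y = 46x y,
    ∂Q/∂x - ∂P/∂y = 23.

D is the region x^2 + y^2 ≤ 4. Evaluating the double integral:

In polar coordinates (x = r cos θ, y = r sin θ, dA = r dr dθ) the integrand becomes 23, so

    ∬_D (23) dA = ∫_0^{2π} ∫_0^{2} (23) · r dr dθ.

Inner (r from 0 to 2): 46.
Outer (θ from 0 to 2π): 92π.

Therefore ∮_C P dx + Q dy = 92π.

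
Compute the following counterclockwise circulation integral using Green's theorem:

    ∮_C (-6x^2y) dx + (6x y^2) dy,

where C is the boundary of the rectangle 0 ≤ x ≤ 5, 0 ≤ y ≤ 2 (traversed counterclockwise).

Green's theorem converts the closed line integral into a double integral over the enclosed region D:

    ∮_C P dx + Q dy = ∬_D (∂Q/∂x - ∂P/∂y) dA.

Here P = -6x^2y, Q = 6x y^2, so

    ∂Q/∂x = 6y^2,    ∂P/∂y = -6x^2,
    ∂Q/∂x - ∂P/∂y = 6x^2 + 6y^2.

D is the region 0 ≤ x ≤ 5, 0 ≤ y ≤ 2. Evaluating the double integral:

    ∬_D (6x^2 + 6y^2) dA = ∫_0^{5} ∫_0^{2} (6x^2 + 6y^2) dy dx.

Inner (y from 0 to 2): 12x^2 + 16.
Outer (x from 0 to 5): 580.

Therefore ∮_C P dx + Q dy = 580.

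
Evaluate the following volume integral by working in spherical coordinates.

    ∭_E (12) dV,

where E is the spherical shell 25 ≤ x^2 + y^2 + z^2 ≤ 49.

In spherical coordinates, x = ρ sin(φ) cos(θ), y = ρ sin(φ) sin(θ), z = ρ cos(φ), and dV = ρ^2 sin(φ) dρ dφ dθ.

The integrand becomes 12, so

    ∭_E (12) dV = ∫_{0}^{2π} ∫_{0}^{π} ∫_{5}^{7} (12) · ρ^2 sin(φ) dρ dφ dθ.

Inner (ρ): 872sin(φ).
Middle (φ): 1744.
Outer (θ): 3488π.

Therefore the triple integral equals 3488π.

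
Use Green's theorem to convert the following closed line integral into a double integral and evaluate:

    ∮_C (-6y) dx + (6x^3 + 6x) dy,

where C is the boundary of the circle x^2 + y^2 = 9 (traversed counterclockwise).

Green's theorem converts the closed line integral into a double integral over the enclosed region D:

    ∮_C P dx + Q dy = ∬_D (∂Q/∂x - ∂P/∂y) dA.

Here P = -6y, Q = 6x^3 + 6x, so

    ∂Q/∂x = 18x^2 + 6,    ∂P/∂y = -6,
    ∂Q/∂x - ∂P/∂y = 18x^2 + 12.

D is the region x^2 + y^2 ≤ 9. Evaluating the double integral:

In polar coordinates (x = r cos θ, y = r sin θ, dA = r dr dθ) the integrand becomes 18r^2cos(θ)^2 + 12, so

    ∬_D (18x^2 + 12) dA = ∫_0^{2π} ∫_0^{3} (18r^2cos(θ)^2 + 12) · r dr dθ.

Inner (r from 0 to 3): 729cos(θ)^2/2 + 54.
Outer (θ from 0 to 2π): 945π/2.

Therefore ∮_C P dx + Q dy = 945π/2.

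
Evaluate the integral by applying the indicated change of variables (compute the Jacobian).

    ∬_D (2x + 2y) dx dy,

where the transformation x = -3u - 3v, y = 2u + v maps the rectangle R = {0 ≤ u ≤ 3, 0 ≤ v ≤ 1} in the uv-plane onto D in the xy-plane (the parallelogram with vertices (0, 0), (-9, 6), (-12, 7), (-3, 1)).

Compute the Jacobian determinant of (x, y) with respect to (u, v):

    ∂(x,y)/∂(u,v) = | -3  -3 | = (-3)(1) - (-3)(2) = 3.
                   | 2  1 |

Its absolute value is |J| = 3 (the area scaling factor).

Substituting x = -3u - 3v, y = 2u + v into the integrand,

    2x + 2y → -2u - 4v,

so the integral becomes

    ∬_R (-2u - 4v) · |J| du dv = ∫_0^3 ∫_0^1 (-6u - 12v) dv du.

Inner (v): -6u - 6.
Outer (u): -45.

Therefore ∬_D (2x + 2y) dx dy = -45.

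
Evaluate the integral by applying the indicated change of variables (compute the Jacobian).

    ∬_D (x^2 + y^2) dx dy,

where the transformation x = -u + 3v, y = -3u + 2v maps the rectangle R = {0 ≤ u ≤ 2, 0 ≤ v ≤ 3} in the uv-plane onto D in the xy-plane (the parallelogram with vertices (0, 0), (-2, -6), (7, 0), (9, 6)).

Compute the Jacobian determinant of (x, y) with respect to (u, v):

    ∂(x,y)/∂(u,v) = | -1  3 | = (-1)(2) - (3)(-3) = 7.
                   | -3  2 |

Its absolute value is |J| = 7 (the area scaling factor).

Substituting x = -u + 3v, y = -3u + 2v into the integrand,

    x^2 + y^2 → 10u^2 - 18u v + 13v^2,

so the integral becomes

    ∬_R (10u^2 - 18u v + 13v^2) · |J| du dv = ∫_0^2 ∫_0^3 (70u^2 - 126u v + 91v^2) dv du.

Inner (v): 210u^2 - 567u + 819.
Outer (u): 1064.

Therefore ∬_D (x^2 + y^2) dx dy = 1064.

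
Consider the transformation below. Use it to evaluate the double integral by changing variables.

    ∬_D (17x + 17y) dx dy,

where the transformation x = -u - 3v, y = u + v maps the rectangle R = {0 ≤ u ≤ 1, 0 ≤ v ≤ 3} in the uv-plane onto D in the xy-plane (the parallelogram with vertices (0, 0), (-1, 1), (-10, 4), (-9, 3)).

Compute the Jacobian determinant of (x, y) with respect to (u, v):

    ∂(x,y)/∂(u,v) = | -1  -3 | = (-1)(1) - (-3)(1) = 2.
                   | 1  1 |

Its absolute value is |J| = 2 (the area scaling factor).

Substituting x = -u - 3v, y = u + v into the integrand,

    17x + 17y → -34v,

so the integral becomes

    ∬_R (-34v) · |J| du dv = ∫_0^1 ∫_0^3 (-68v) dv du.

Inner (v): -306.
Outer (u): -306.

Therefore ∬_D (17x + 17y) dx dy = -306.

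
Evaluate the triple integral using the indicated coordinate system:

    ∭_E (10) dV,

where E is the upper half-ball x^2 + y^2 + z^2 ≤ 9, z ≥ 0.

In spherical coordinates, x = ρ sin(φ) cos(θ), y = ρ sin(φ) sin(θ), z = ρ cos(φ), and dV = ρ^2 sin(φ) dρ dφ dθ.

The integrand becomes 10, so

    ∭_E (10) dV = ∫_{0}^{2π} ∫_{0}^{π/2} ∫_{0}^{3} (10) · ρ^2 sin(φ) dρ dφ dθ.

Inner (ρ): 90sin(φ).
Middle (φ): 90.
Outer (θ): 180π.

Therefore the triple integral equals 180π.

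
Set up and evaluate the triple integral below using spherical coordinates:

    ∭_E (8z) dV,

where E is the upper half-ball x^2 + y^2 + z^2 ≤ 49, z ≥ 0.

In spherical coordinates, x = ρ sin(φ) cos(θ), y = ρ sin(φ) sin(θ), z = ρ cos(φ), and dV = ρ^2 sin(φ) dρ dφ dθ.

The integrand becomes 8ρ cos(φ), so

    ∭_E (8z) dV = ∫_{0}^{2π} ∫_{0}^{π/2} ∫_{0}^{7} (8ρ cos(φ)) · ρ^2 sin(φ) dρ dφ dθ.

Inner (ρ): 2401sin(2φ).
Middle (φ): 2401.
Outer (θ): 4802π.

Therefore the triple integral equals 4802π.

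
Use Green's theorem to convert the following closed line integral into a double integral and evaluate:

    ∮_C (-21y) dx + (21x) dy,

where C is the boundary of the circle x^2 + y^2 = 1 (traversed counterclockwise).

Green's theorem converts the closed line integral into a double integral over the enclosed region D:

    ∮_C P dx + Q dy = ∬_D (∂Q/∂x - ∂P/∂y) dA.

Here P = -21y, Q = 21x, so

    ∂Q/∂x = 21,    ∂P/∂y = -21,
    ∂Q/∂x - ∂P/∂y = 42.

D is the region x^2 + y^2 ≤ 1. Evaluating the double integral:

In polar coordinates (x = r cos θ, y = r sin θ, dA = r dr dθ) the integrand becomes 42, so

    ∬_D (42) dA = ∫_0^{2π} ∫_0^{1} (42) · r dr dθ.

Inner (r from 0 to 1): 21.
Outer (θ from 0 to 2π): 42π.

Therefore ∮_C P dx + Q dy = 42π.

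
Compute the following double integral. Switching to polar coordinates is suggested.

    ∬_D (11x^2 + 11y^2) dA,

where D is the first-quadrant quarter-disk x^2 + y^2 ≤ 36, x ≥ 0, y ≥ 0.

The region D is 0 ≤ r ≤ 6, 0 ≤ θ ≤ π/2 in polar coordinates, where x = r cos(θ), y = r sin(θ), and dA = r dr dθ.

Under the substitution, the integrand becomes 11r^2, so

    ∬_D (11x^2 + 11y^2) dA = ∫_{0}^{π/2} ∫_{0}^{6} (11r^2) · r dr dθ.

Inner integral (in r): ∫_{0}^{6} (11r^2) · r dr = 3564.

Outer integral (in θ): ∫_{0}^{π/2} (3564) dθ = 1782π.

Therefore ∬_D (11x^2 + 11y^2) dA = 1782π.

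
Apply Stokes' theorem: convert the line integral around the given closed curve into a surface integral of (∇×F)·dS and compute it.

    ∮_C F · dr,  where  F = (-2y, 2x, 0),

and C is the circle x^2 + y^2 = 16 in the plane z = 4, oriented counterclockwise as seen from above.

Let S be the flat disk x^2 + y^2 ≤ 16 in the plane z = 4, with upward unit normal n̂ = ẑ. By Stokes' theorem,

    ∮_C F · dr = ∬_S (∇ × F) · n̂ dS = ∬_D (curl F)_z dA,

where D is the disk x^2 + y^2 ≤ 16.

Compute the curl of F = (-2y, 2x, 0):
    (∇ × F)_x = ∂F_z/∂y - ∂F_y/∂z = 0,
    (∇ × F)_y = ∂F_x/∂z - ∂F_z/∂x = 0,
    (∇ × F)_z = ∂F_y/∂x - ∂F_x/∂y = 4.

On z = 4, (curl F)_z = 4.

Convert to polar (x = r cos θ, y = r sin θ, dA = r dr dθ); the integrand becomes 4, so

    ∬_D (curl F)_z dA = ∫_0^{2π} ∫_0^{4} (4) · r dr dθ.

Inner (r from 0 to 4): 32.
Outer (θ from 0 to 2π): 64π.

Therefore ∮_C F · dr = 64π.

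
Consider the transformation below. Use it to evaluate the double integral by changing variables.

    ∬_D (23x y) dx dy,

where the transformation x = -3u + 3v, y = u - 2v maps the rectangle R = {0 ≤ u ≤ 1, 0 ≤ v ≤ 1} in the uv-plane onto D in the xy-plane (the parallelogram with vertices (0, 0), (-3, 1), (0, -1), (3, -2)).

Compute the Jacobian determinant of (x, y) with respect to (u, v):

    ∂(x,y)/∂(u,v) = | -3  3 | = (-3)(-2) - (3)(1) = 3.
                   | 1  -2 |

Its absolute value is |J| = 3 (the area scaling factor).

Substituting x = -3u + 3v, y = u - 2v into the integrand,

    23x y → -69u^2 + 207u v - 138v^2,

so the integral becomes

    ∬_R (-69u^2 + 207u v - 138v^2) · |J| du dv = ∫_0^1 ∫_0^1 (-207u^2 + 621u v - 414v^2) dv du.

Inner (v): -207u^2 + 621u/2 - 138.
Outer (u): -207/4.

Therefore ∬_D (23x y) dx dy = -207/4.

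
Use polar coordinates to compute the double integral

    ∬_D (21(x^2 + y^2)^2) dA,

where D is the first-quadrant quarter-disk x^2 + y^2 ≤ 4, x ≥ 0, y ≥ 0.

The region D is 0 ≤ r ≤ 2, 0 ≤ θ ≤ π/2 in polar coordinates, where x = r cos(θ), y = r sin(θ), and dA = r dr dθ.

Under the substitution, the integrand becomes 21r^4, so

    ∬_D (21(x^2 + y^2)^2) dA = ∫_{0}^{π/2} ∫_{0}^{2} (21r^4) · r dr dθ.

Inner integral (in r): ∫_{0}^{2} (21r^4) · r dr = 224.

Outer integral (in θ): ∫_{0}^{π/2} (224) dθ = 112π.

Therefore ∬_D (21(x^2 + y^2)^2) dA = 112π.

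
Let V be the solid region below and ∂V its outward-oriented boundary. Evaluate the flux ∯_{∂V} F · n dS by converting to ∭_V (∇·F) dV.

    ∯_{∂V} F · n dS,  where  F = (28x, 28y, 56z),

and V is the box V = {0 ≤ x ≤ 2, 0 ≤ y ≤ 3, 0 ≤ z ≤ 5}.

By the divergence theorem,

    ∯_{∂V} F · n dS = ∭_V (∇ · F) dV.

Compute the divergence:
    ∇ · F = ∂F_x/∂x + ∂F_y/∂y + ∂F_z/∂z = 28 + 28 + 56 = 112.

V is a rectangular box, so dV = dx dy dz with 0 ≤ x ≤ 2, 0 ≤ y ≤ 3, 0 ≤ z ≤ 5.

Integrate (112) over V as an iterated integral:

    ∭_V (∇·F) dV = ∫_0^{2} ∫_0^{3} ∫_0^{5} (112) dz dy dx.

Inner (z from 0 to 5): 560.
Middle (y from 0 to 3): 1680.
Outer (x from 0 to 2): 3360.

Therefore ∯_{∂V} F · n dS = 3360.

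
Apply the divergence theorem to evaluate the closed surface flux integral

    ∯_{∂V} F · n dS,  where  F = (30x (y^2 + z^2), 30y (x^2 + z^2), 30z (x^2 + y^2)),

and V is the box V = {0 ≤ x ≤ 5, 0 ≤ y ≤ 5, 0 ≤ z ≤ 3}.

By the divergence theorem,

    ∯_{∂V} F · n dS = ∭_V (∇ · F) dV.

Compute the divergence:
    ∇ · F = ∂F_x/∂x + ∂F_y/∂y + ∂F_z/∂z = 30y^2 + 30z^2 + 30x^2 + 30z^2 + 30x^2 + 30y^2 = 60x^2 + 60y^2 + 60z^2.

V is a rectangular box, so dV = dx dy dz with 0 ≤ x ≤ 5, 0 ≤ y ≤ 5, 0 ≤ z ≤ 3.

Integrate (60x^2 + 60y^2 + 60z^2) over V as an iterated integral:

    ∭_V (∇·F) dV = ∫_0^{5} ∫_0^{5} ∫_0^{3} (60x^2 + 60y^2 + 60z^2) dz dy dx.

Inner (z from 0 to 3): 180x^2 + 180y^2 + 540.
Middle (y from 0 to 5): 900x^2 + 10200.
Outer (x from 0 to 5): 88500.

Therefore ∯_{∂V} F · n dS = 88500.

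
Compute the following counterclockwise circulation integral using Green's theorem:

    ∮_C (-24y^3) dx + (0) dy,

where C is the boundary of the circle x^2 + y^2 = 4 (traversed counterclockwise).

Green's theorem converts the closed line integral into a double integral over the enclosed region D:

    ∮_C P dx + Q dy = ∬_D (∂Q/∂x - ∂P/∂y) dA.

Here P = -24y^3, Q = 0, so

    ∂Q/∂x = 0,    ∂P/∂y = -72y^2,
    ∂Q/∂x - ∂P/∂y = 72y^2.

D is the region x^2 + y^2 ≤ 4. Evaluating the double integral:

In polar coordinates (x = r cos θ, y = r sin θ, dA = r dr dθ) the integrand becomes 72r^2sin(θ)^2, so

    ∬_D (72y^2) dA = ∫_0^{2π} ∫_0^{2} (72r^2sin(θ)^2) · r dr dθ.

Inner (r from 0 to 2): 288sin(θ)^2.
Outer (θ from 0 to 2π): 288π.

Therefore ∮_C P dx + Q dy = 288π.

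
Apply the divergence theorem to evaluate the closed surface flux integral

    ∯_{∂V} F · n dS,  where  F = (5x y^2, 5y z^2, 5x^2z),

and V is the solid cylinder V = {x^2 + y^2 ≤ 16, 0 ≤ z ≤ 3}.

By the divergence theorem,

    ∯_{∂V} F · n dS = ∭_V (∇ · F) dV.

Compute the divergence:
    ∇ · F = ∂F_x/∂x + ∂F_y/∂y + ∂F_z/∂z = 5y^2 + 5z^2 + 5x^2 = 5x^2 + 5y^2 + 5z^2.

In cylindrical coordinates, x = r cos(θ), y = r sin(θ), z = z, dV = r dr dθ dz, with 0 ≤ r ≤ 4, 0 ≤ θ ≤ 2π, 0 ≤ z ≤ 3.

The integrand, after substitution and multiplying by the volume element, becomes (5r^2 + 5z^2) · r, so

    ∭_V (∇·F) dV = ∫_0^{2π} ∫_0^{4} ∫_0^{3} (5r^2 + 5z^2) · r dz dr dθ.

Inner (z from 0 to 3): 15r (r^2 + 3).
Middle (r from 0 to 4): 1320.
Outer (θ from 0 to 2π): 2640π.

Therefore ∯_{∂V} F · n dS = 2640π.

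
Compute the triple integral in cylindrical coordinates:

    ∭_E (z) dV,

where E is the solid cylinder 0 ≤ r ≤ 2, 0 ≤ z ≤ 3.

In cylindrical coordinates, x = r cos(θ), y = r sin(θ), z = z, and dV = r dr dθ dz.

The integrand becomes z, so

    ∭_E (z) dV = ∫_{0}^{2π} ∫_{0}^{2} ∫_{0}^{3} (z) · r dz dr dθ.

Inner (z): 9r/2.
Middle (r from 0 to 2): 9.
Outer (θ): 18π.

Therefore the triple integral equals 18π.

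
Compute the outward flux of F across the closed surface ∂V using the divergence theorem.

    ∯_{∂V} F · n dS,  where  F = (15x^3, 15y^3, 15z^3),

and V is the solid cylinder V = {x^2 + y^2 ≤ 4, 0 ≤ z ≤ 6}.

By the divergence theorem,

    ∯_{∂V} F · n dS = ∭_V (∇ · F) dV.

Compute the divergence:
    ∇ · F = ∂F_x/∂x + ∂F_y/∂y + ∂F_z/∂z = 45x^2 + 45y^2 + 45z^2.

In cylindrical coordinates, x = r cos(θ), y = r sin(θ), z = z, dV = r dr dθ dz, with 0 ≤ r ≤ 2, 0 ≤ θ ≤ 2π, 0 ≤ z ≤ 6.

The integrand, after substitution and multiplying by the volume element, becomes (45r^2 + 45z^2) · r, so

    ∭_V (∇·F) dV = ∫_0^{2π} ∫_0^{2} ∫_0^{6} (45r^2 + 45z^2) · r dz dr dθ.

Inner (z from 0 to 6): 270r (r^2 + 12).
Middle (r from 0 to 2): 7560.
Outer (θ from 0 to 2π): 15120π.

Therefore ∯_{∂V} F · n dS = 15120π.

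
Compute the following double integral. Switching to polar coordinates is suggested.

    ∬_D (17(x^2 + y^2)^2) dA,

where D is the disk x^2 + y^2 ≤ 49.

The region D is 0 ≤ r ≤ 7, 0 ≤ θ ≤ 2π in polar coordinates, where x = r cos(θ), y = r sin(θ), and dA = r dr dθ.

Under the substitution, the integrand becomes 17r^4, so

    ∬_D (17(x^2 + y^2)^2) dA = ∫_{0}^{2π} ∫_{0}^{7} (17r^4) · r dr dθ.

Inner integral (in r): ∫_{0}^{7} (17r^4) · r dr = 2000033/6.

Outer integral (in θ): ∫_{0}^{2π} (2000033/6) dθ = 2000033π/3.

Therefore ∬_D (17(x^2 + y^2)^2) dA = 2000033π/3.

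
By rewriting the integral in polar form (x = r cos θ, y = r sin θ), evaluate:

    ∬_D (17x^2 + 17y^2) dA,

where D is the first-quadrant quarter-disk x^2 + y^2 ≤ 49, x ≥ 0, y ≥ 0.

The region D is 0 ≤ r ≤ 7, 0 ≤ θ ≤ π/2 in polar coordinates, where x = r cos(θ), y = r sin(θ), and dA = r dr dθ.

Under the substitution, the integrand becomes 17r^2, so

    ∬_D (17x^2 + 17y^2) dA = ∫_{0}^{π/2} ∫_{0}^{7} (17r^2) · r dr dθ.

Inner integral (in r): ∫_{0}^{7} (17r^2) · r dr = 40817/4.

Outer integral (in θ): ∫_{0}^{π/2} (40817/4) dθ = 40817π/8.

Therefore ∬_D (17x^2 + 17y^2) dA = 40817π/8.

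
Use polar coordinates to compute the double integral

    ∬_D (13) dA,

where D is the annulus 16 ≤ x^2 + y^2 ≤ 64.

The region D is 4 ≤ r ≤ 8, 0 ≤ θ ≤ 2π in polar coordinates, where x = r cos(θ), y = r sin(θ), and dA = r dr dθ.

Under the substitution, the integrand becomes 13, so

    ∬_D (13) dA = ∫_{0}^{2π} ∫_{4}^{8} (13) · r dr dθ.

Inner integral (in r): ∫_{4}^{8} (13) · r dr = 312.

Outer integral (in θ): ∫_{0}^{2π} (312) dθ = 624π.

Therefore ∬_D (13) dA = 624π.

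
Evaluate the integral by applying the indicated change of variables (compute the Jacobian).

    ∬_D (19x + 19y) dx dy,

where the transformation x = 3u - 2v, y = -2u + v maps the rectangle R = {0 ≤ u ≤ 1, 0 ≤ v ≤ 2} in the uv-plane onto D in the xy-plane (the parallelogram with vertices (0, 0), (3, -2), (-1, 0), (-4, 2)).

Compute the Jacobian determinant of (x, y) with respect to (u, v):

    ∂(x,y)/∂(u,v) = | 3  -2 | = (3)(1) - (-2)(-2) = -1.
                   | -2  1 |

Its absolute value is |J| = 1 (the area scaling factor).

Substituting x = 3u - 2v, y = -2u + v into the integrand,

    19x + 19y → 19u - 19v,

so the integral becomes

    ∬_R (19u - 19v) · |J| du dv = ∫_0^1 ∫_0^2 (19u - 19v) dv du.

Inner (v): 38u - 38.
Outer (u): -19.

Therefore ∬_D (19x + 19y) dx dy = -19.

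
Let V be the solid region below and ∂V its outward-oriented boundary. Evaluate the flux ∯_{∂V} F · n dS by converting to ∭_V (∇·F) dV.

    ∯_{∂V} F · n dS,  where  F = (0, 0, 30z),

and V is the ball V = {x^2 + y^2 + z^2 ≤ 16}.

By the divergence theorem,

    ∯_{∂V} F · n dS = ∭_V (∇ · F) dV.

Compute the divergence:
    ∇ · F = ∂F_x/∂x + ∂F_y/∂y + ∂F_z/∂z = 0 + 0 + 30 = 30.

In spherical coordinates, x = ρ sin(φ) cos(θ), y = ρ sin(φ) sin(θ), z = ρ cos(φ), dV = ρ^2 sin(φ) dρ dφ dθ, with 0 ≤ ρ ≤ 4, 0 ≤ φ ≤ π, 0 ≤ θ ≤ 2π.

The integrand, after substitution and multiplying by the volume element, becomes (30) · ρ^2 sin(φ), so

    ∭_V (∇·F) dV = ∫_0^{2π} ∫_0^{π} ∫_0^{4} (30) · ρ^2 sin(φ) dρ dφ dθ.

Inner (ρ from 0 to 4): 640sin(φ).
Middle (φ from 0 to π): 1280.
Outer (θ from 0 to 2π): 2560π.

Therefore ∯_{∂V} F · n dS = 2560π.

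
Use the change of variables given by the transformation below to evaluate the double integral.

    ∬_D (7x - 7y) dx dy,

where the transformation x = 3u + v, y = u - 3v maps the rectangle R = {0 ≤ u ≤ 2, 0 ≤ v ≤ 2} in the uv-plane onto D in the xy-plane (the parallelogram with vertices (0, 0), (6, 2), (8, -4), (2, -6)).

Compute the Jacobian determinant of (x, y) with respect to (u, v):

    ∂(x,y)/∂(u,v) = | 3  1 | = (3)(-3) - (1)(1) = -10.
                   | 1  -3 |

Its absolute value is |J| = 10 (the area scaling factor).

Substituting x = 3u + v, y = u - 3v into the integrand,

    7x - 7y → 14u + 28v,

so the integral becomes

    ∬_R (14u + 28v) · |J| du dv = ∫_0^2 ∫_0^2 (140u + 280v) dv du.

Inner (v): 280u + 560.
Outer (u): 1680.

Therefore ∬_D (7x - 7y) dx dy = 1680.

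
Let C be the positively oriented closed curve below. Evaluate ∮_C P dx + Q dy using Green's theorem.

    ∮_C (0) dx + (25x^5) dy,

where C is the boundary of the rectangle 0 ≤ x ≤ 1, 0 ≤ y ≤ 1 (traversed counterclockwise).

Green's theorem converts the closed line integral into a double integral over the enclosed region D:

    ∮_C P dx + Q dy = ∬_D (∂Q/∂x - ∂P/∂y) dA.

Here P = 0, Q = 25x^5, so

    ∂Q/∂x = 125x^4,    ∂P/∂y = 0,
    ∂Q/∂x - ∂P/∂y = 125x^4.

D is the region 0 ≤ x ≤ 1, 0 ≤ y ≤ 1. Evaluating the double integral:

    ∬_D (125x^4) dA = ∫_0^{1} ∫_0^{1} (125x^4) dy dx.

Inner (y from 0 to 1): 125x^4.
Outer (x from 0 to 1): 25.

Therefore ∮_C P dx + Q dy = 25.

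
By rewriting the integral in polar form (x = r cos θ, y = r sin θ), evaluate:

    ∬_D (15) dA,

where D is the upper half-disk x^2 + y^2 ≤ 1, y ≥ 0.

The region D is 0 ≤ r ≤ 1, 0 ≤ θ ≤ π in polar coordinates, where x = r cos(θ), y = r sin(θ), and dA = r dr dθ.

Under the substitution, the integrand becomes 15, so

    ∬_D (15) dA = ∫_{0}^{π} ∫_{0}^{1} (15) · r dr dθ.

Inner integral (in r): ∫_{0}^{1} (15) · r dr = 15/2.

Outer integral (in θ): ∫_{0}^{π} (15/2) dθ = 15π/2.

Therefore ∬_D (15) dA = 15π/2.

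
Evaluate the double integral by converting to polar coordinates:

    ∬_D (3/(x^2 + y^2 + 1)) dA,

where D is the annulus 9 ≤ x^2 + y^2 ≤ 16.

The region D is 3 ≤ r ≤ 4, 0 ≤ θ ≤ 2π in polar coordinates, where x = r cos(θ), y = r sin(θ), and dA = r dr dθ.

Under the substitution, the integrand becomes 3/(r^2 + 1), so

    ∬_D (3/(x^2 + y^2 + 1)) dA = ∫_{0}^{2π} ∫_{3}^{4} (3/(r^2 + 1)) · r dr dθ.

Inner integral (in r): ∫_{3}^{4} (3/(r^2 + 1)) · r dr = log(17sqrt(170)/100).

Outer integral (in θ): ∫_{0}^{2π} (log(17sqrt(170)/100)) dθ = log((17sqrt(170)/100)^(2π)).

Therefore ∬_D (3/(x^2 + y^2 + 1)) dA = log((17sqrt(170)/100)^(2π)).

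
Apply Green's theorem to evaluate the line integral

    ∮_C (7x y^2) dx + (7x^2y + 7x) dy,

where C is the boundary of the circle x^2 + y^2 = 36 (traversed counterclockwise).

Green's theorem converts the closed line integral into a double integral over the enclosed region D:

    ∮_C P dx + Q dy = ∬_D (∂Q/∂x - ∂P/∂y) dA.

Here P = 7x y^2, Q = 7x^2y + 7x, so

    ∂Q/∂x = 14x y + 7,    ∂P/∂y = 14x y,
    ∂Q/∂x - ∂P/∂y = 7.

D is the region x^2 + y^2 ≤ 36. Evaluating the double integral:

In polar coordinates (x = r cos θ, y = r sin θ, dA = r dr dθ) the integrand becomes 7, so

    ∬_D (7) dA = ∫_0^{2π} ∫_0^{6} (7) · r dr dθ.

Inner (r from 0 to 6): 126.
Outer (θ from 0 to 2π): 252π.

Therefore ∮_C P dx + Q dy = 252π.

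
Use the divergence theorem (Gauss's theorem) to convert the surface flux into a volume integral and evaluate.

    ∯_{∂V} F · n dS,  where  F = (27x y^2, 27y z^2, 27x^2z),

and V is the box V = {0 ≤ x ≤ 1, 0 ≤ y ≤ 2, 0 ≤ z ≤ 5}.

By the divergence theorem,

    ∯_{∂V} F · n dS = ∭_V (∇ · F) dV.

Compute the divergence:
    ∇ · F = ∂F_x/∂x + ∂F_y/∂y + ∂F_z/∂z = 27y^2 + 27z^2 + 27x^2 = 27x^2 + 27y^2 + 27z^2.

V is a rectangular box, so dV = dx dy dz with 0 ≤ x ≤ 1, 0 ≤ y ≤ 2, 0 ≤ z ≤ 5.

Integrate (27x^2 + 27y^2 + 27z^2) over V as an iterated integral:

    ∭_V (∇·F) dV = ∫_0^{1} ∫_0^{2} ∫_0^{5} (27x^2 + 27y^2 + 27z^2) dz dy dx.

Inner (z from 0 to 5): 135x^2 + 135y^2 + 1125.
Middle (y from 0 to 2): 270x^2 + 2610.
Outer (x from 0 to 1): 2700.

Therefore ∯_{∂V} F · n dS = 2700.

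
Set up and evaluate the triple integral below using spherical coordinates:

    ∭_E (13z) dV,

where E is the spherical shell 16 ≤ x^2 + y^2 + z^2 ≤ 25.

In spherical coordinates, x = ρ sin(φ) cos(θ), y = ρ sin(φ) sin(θ), z = ρ cos(φ), and dV = ρ^2 sin(φ) dρ dφ dθ.

The integrand becomes 13ρ cos(φ), so

    ∭_E (13z) dV = ∫_{0}^{2π} ∫_{0}^{π} ∫_{4}^{5} (13ρ cos(φ)) · ρ^2 sin(φ) dρ dφ dθ.

Inner (ρ): 4797sin(2φ)/8.
Middle (φ): 0.
Outer (θ): 0.

Therefore the triple integral equals 0.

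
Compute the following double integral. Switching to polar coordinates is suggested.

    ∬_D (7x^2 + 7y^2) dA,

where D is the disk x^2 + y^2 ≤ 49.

The region D is 0 ≤ r ≤ 7, 0 ≤ θ ≤ 2π in polar coordinates, where x = r cos(θ), y = r sin(θ), and dA = r dr dθ.

Under the substitution, the integrand becomes 7r^2, so

    ∬_D (7x^2 + 7y^2) dA = ∫_{0}^{2π} ∫_{0}^{7} (7r^2) · r dr dθ.

Inner integral (in r): ∫_{0}^{7} (7r^2) · r dr = 16807/4.

Outer integral (in θ): ∫_{0}^{2π} (16807/4) dθ = 16807π/2.

Therefore ∬_D (7x^2 + 7y^2) dA = 16807π/2.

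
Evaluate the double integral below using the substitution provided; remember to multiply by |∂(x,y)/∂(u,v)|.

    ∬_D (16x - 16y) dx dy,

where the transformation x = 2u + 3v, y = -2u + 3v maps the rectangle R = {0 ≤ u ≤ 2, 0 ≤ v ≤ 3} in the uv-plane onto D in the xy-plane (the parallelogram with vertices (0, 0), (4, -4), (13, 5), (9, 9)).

Compute the Jacobian determinant of (x, y) with respect to (u, v):

    ∂(x,y)/∂(u,v) = | 2  3 | = (2)(3) - (3)(-2) = 12.
                   | -2  3 |

Its absolute value is |J| = 12 (the area scaling factor).

Substituting x = 2u + 3v, y = -2u + 3v into the integrand,

    16x - 16y → 64u,

so the integral becomes

    ∬_R (64u) · |J| du dv = ∫_0^2 ∫_0^3 (768u) dv du.

Inner (v): 2304u.
Outer (u): 4608.

Therefore ∬_D (16x - 16y) dx dy = 4608.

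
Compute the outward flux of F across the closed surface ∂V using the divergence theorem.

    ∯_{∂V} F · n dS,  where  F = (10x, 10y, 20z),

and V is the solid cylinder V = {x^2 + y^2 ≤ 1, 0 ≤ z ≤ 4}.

By the divergence theorem,

    ∯_{∂V} F · n dS = ∭_V (∇ · F) dV.

Compute the divergence:
    ∇ · F = ∂F_x/∂x + ∂F_y/∂y + ∂F_z/∂z = 10 + 10 + 20 = 40.

In cylindrical coordinates, x = r cos(θ), y = r sin(θ), z = z, dV = r dr dθ dz, with 0 ≤ r ≤ 1, 0 ≤ θ ≤ 2π, 0 ≤ z ≤ 4.

The integrand, after substitution and multiplying by the volume element, becomes (40) · r, so

    ∭_V (∇·F) dV = ∫_0^{2π} ∫_0^{1} ∫_0^{4} (40) · r dz dr dθ.

Inner (z from 0 to 4): 160r.
Middle (r from 0 to 1): 80.
Outer (θ from 0 to 2π): 160π.

Therefore ∯_{∂V} F · n dS = 160π.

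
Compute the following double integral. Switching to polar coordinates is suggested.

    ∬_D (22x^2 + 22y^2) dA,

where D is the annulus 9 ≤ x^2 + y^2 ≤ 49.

The region D is 3 ≤ r ≤ 7, 0 ≤ θ ≤ 2π in polar coordinates, where x = r cos(θ), y = r sin(θ), and dA = r dr dθ.

Under the substitution, the integrand becomes 22r^2, so

    ∬_D (22x^2 + 22y^2) dA = ∫_{0}^{2π} ∫_{3}^{7} (22r^2) · r dr dθ.

Inner integral (in r): ∫_{3}^{7} (22r^2) · r dr = 12760.

Outer integral (in θ): ∫_{0}^{2π} (12760) dθ = 25520π.

Therefore ∬_D (22x^2 + 22y^2) dA = 25520π.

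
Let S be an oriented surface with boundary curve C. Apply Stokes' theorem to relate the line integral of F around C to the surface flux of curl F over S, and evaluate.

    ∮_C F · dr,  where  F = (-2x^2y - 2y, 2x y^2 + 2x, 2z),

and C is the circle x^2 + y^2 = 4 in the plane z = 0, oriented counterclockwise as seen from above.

Let S be the flat disk x^2 + y^2 ≤ 4 in the plane z = 0, with upward unit normal n̂ = ẑ. By Stokes' theorem,

    ∮_C F · dr = ∬_S (∇ × F) · n̂ dS = ∬_D (curl F)_z dA,

where D is the disk x^2 + y^2 ≤ 4.

Compute the curl of F = (-2x^2y - 2y, 2x y^2 + 2x, 2z):
    (∇ × F)_x = ∂F_z/∂y - ∂F_y/∂z = 0,
    (∇ × F)_y = ∂F_x/∂z - ∂F_z/∂x = 0,
    (∇ × F)_z = ∂F_y/∂x - ∂F_x/∂y = 2x^2 + 2y^2 + 4.

On z = 0, (curl F)_z = 2x^2 + 2y^2 + 4.

Convert to polar (x = r cos θ, y = r sin θ, dA = r dr dθ); the integrand becomes 2r^2 + 4, so

    ∬_D (curl F)_z dA = ∫_0^{2π} ∫_0^{2} (2r^2 + 4) · r dr dθ.

Inner (r from 0 to 2): 16.
Outer (θ from 0 to 2π): 32π.

Therefore ∮_C F · dr = 32π.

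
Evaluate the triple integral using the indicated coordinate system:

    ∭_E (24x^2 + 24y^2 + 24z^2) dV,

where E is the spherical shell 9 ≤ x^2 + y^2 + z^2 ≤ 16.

In spherical coordinates, x = ρ sin(φ) cos(θ), y = ρ sin(φ) sin(θ), z = ρ cos(φ), and dV = ρ^2 sin(φ) dρ dφ dθ.

The integrand becomes 24ρ^2, so

    ∭_E (24x^2 + 24y^2 + 24z^2) dV = ∫_{0}^{2π} ∫_{0}^{π} ∫_{3}^{4} (24ρ^2) · ρ^2 sin(φ) dρ dφ dθ.

Inner (ρ): 18744sin(φ)/5.
Middle (φ): 37488/5.
Outer (θ): 74976π/5.

Therefore the triple integral equals 74976π/5.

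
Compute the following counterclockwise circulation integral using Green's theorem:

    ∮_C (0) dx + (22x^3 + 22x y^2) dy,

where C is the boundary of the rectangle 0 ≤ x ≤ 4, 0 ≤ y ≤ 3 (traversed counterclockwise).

Green's theorem converts the closed line integral into a double integral over the enclosed region D:

    ∮_C P dx + Q dy = ∬_D (∂Q/∂x - ∂P/∂y) dA.

Here P = 0, Q = 22x^3 + 22x y^2, so

    ∂Q/∂x = 66x^2 + 22y^2,    ∂P/∂y = 0,
    ∂Q/∂x - ∂P/∂y = 66x^2 + 22y^2.

D is the region 0 ≤ x ≤ 4, 0 ≤ y ≤ 3. Evaluating the double integral:

    ∬_D (66x^2 + 22y^2) dA = ∫_0^{4} ∫_0^{3} (66x^2 + 22y^2) dy dx.

Inner (y from 0 to 3): 198x^2 + 198.
Outer (x from 0 to 4): 5016.

Therefore ∮_C P dx + Q dy = 5016.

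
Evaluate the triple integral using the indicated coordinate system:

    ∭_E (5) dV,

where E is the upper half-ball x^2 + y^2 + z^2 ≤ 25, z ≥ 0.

In spherical coordinates, x = ρ sin(φ) cos(θ), y = ρ sin(φ) sin(θ), z = ρ cos(φ), and dV = ρ^2 sin(φ) dρ dφ dθ.

The integrand becomes 5, so

    ∭_E (5) dV = ∫_{0}^{2π} ∫_{0}^{π/2} ∫_{0}^{5} (5) · ρ^2 sin(φ) dρ dφ dθ.

Inner (ρ): 625sin(φ)/3.
Middle (φ): 625/3.
Outer (θ): 1250π/3.

Therefore the triple integral equals 1250π/3.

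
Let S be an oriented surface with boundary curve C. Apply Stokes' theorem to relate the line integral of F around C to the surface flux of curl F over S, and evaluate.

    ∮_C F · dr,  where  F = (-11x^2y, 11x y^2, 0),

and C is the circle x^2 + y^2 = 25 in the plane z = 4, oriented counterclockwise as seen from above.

Let S be the flat disk x^2 + y^2 ≤ 25 in the plane z = 4, with upward unit normal n̂ = ẑ. By Stokes' theorem,

    ∮_C F · dr = ∬_S (∇ × F) · n̂ dS = ∬_D (curl F)_z dA,

where D is the disk x^2 + y^2 ≤ 25.

Compute the curl of F = (-11x^2y, 11x y^2, 0):
    (∇ × F)_x = ∂F_z/∂y - ∂F_y/∂z = 0,
    (∇ × F)_y = ∂F_x/∂z - ∂F_z/∂x = 0,
    (∇ × F)_z = ∂F_y/∂x - ∂F_x/∂y = 11x^2 + 11y^2.

On z = 4, (curl F)_z = 11x^2 + 11y^2.

Convert to polar (x = r cos θ, y = r sin θ, dA = r dr dθ); the integrand becomes 11r^2, so

    ∬_D (curl F)_z dA = ∫_0^{2π} ∫_0^{5} (11r^2) · r dr dθ.

Inner (r from 0 to 5): 6875/4.
Outer (θ from 0 to 2π): 6875π/2.

Therefore ∮_C F · dr = 6875π/2.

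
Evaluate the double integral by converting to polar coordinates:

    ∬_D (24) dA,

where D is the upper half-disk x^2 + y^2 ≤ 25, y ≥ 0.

The region D is 0 ≤ r ≤ 5, 0 ≤ θ ≤ π in polar coordinates, where x = r cos(θ), y = r sin(θ), and dA = r dr dθ.

Under the substitution, the integrand becomes 24, so

    ∬_D (24) dA = ∫_{0}^{π} ∫_{0}^{5} (24) · r dr dθ.

Inner integral (in r): ∫_{0}^{5} (24) · r dr = 300.

Outer integral (in θ): ∫_{0}^{π} (300) dθ = 300π.

Therefore ∬_D (24) dA = 300π.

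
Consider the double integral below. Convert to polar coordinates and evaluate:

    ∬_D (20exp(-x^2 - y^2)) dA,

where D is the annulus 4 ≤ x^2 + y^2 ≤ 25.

The region D is 2 ≤ r ≤ 5, 0 ≤ θ ≤ 2π in polar coordinates, where x = r cos(θ), y = r sin(θ), and dA = r dr dθ.

Under the substitution, the integrand becomes 20exp(-r^2), so

    ∬_D (20exp(-x^2 - y^2)) dA = ∫_{0}^{2π} ∫_{2}^{5} (20exp(-r^2)) · r dr dθ.

Inner integral (in r): ∫_{2}^{5} (20exp(-r^2)) · r dr = -(10 - 10exp(21))exp(-25).

Outer integral (in θ): ∫_{0}^{2π} (-(10 - 10exp(21))exp(-25)) dθ = -20π (1 - exp(21))exp(-25).

Therefore ∬_D (20exp(-x^2 - y^2)) dA = -20π (1 - exp(21))exp(-25).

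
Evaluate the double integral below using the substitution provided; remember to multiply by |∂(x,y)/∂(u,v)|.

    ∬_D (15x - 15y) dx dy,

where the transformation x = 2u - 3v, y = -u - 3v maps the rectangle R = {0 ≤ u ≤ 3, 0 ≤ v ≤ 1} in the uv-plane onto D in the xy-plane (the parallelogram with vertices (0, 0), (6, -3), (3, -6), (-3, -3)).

Compute the Jacobian determinant of (x, y) with respect to (u, v):

    ∂(x,y)/∂(u,v) = | 2  -3 | = (2)(-3) - (-3)(-1) = -9.
                   | -1  -3 |

Its absolute value is |J| = 9 (the area scaling factor).

Substituting x = 2u - 3v, y = -u - 3v into the integrand,

    15x - 15y → 45u,

so the integral becomes

    ∬_R (45u) · |J| du dv = ∫_0^3 ∫_0^1 (405u) dv du.

Inner (v): 405u.
Outer (u): 3645/2.

Therefore ∬_D (15x - 15y) dx dy = 3645/2.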